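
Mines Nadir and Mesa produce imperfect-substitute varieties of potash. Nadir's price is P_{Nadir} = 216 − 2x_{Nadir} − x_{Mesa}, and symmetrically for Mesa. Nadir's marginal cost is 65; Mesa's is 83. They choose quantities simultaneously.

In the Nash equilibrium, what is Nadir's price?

127.8

Mine Nadir's profit: π = x_{Nadir}(216 − 2x_{Nadir} − x_{Mesa}) − 65x_{Nadir}.
∂π/∂x_{Nadir} = 151 − 4x_{Nadir} − x_{Mesa} = 0 ⇒ x_{Nadir} = 37.75 − 0.25x_{Mesa}.
Similarly x_{Mesa} = 33.25 − 0.25x_{Nadir}.
Solving the two reaction functions simultaneously: (1 − (−0.25)(−0.25))x_{Nadir} = 37.75 − 0.25·33.25, so 0.9375x_{Nadir} = 29.4375 and x_{Nadir} = 31.4.
Then x_{Mesa} = 33.25 − 0.25·31.4 = 25.4.
P_{Nadir} = 216 − 2·31.4 − 25.4 = 127.8.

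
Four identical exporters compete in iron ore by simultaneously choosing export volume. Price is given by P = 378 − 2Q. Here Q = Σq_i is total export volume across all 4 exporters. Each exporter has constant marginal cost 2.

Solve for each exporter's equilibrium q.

A representative exporter's profit is π_i = q_i(378 − 2Q) − 2q_i, with Q = q_i + Σ_{j≠i} q_j.
First-order condition: 376 − 4q_i − 2Σ_{j≠i} q_j = 0.
In a symmetric equilibrium every exporter chooses the same q, so Σ_{j≠i} q_j = 3q. The condition becomes 376 − 10q = 0, giving q = 376/10 = 37.6.

37.6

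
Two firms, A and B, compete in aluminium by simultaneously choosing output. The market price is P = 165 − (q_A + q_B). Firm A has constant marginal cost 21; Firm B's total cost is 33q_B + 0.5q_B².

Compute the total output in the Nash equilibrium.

Firm A's profit: π = q_A(165 − (q_A + q_B)) − 21q_A.
∂π/∂q_A = 144 − 2q_A − q_B = 0, so q_A = 72 − 0.5q_B.
For B: ∂π/∂q_B = 132 − 3q_B − q_A = 0 ⇒ q_B = 44 − (1/3)q_A.
Substituting the second reaction function into the first: q_A = 72 − 0.5(44 − (1/3)q_A), which gives (5/6)q_A = 50 ⇒ q_A = 60.
Then q_B = 44 − (1/3)·60 = 24.
Total output: 60 + 24 = 84.

84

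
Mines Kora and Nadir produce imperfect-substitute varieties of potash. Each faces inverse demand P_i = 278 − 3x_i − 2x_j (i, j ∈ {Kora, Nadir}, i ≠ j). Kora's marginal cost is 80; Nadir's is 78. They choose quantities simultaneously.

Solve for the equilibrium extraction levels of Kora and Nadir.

24.625, 25.125

Mine Kora's profit: π = x_{Kora}(278 − 3x_{Kora} − 2x_{Nadir}) − 80x_{Kora}.
∂π/∂x_{Kora} = 198 − 6x_{Kora} − 2x_{Nadir} = 0 ⇒ x_{Kora} = 33 − (1/3)x_{Nadir}.
Similarly x_{Nadir} = 100/3 − (1/3)x_{Kora}.
Solving the two reaction functions simultaneously: (1 − (−1/3)(−1/3))x_{Kora} = 33 − (1/3)·(100/3), so (8/9)x_{Kora} = 197/9 and x_{Kora} = 24.625.
Then x_{Nadir} = 100/3 − (1/3)·24.625 = 25.125.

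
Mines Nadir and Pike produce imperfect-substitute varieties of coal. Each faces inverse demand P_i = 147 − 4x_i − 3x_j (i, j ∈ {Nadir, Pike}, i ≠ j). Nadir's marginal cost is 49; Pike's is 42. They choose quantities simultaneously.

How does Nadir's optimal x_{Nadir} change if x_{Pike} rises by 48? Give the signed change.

-18

Mine Nadir's profit: π = x_{Nadir}(147 − 4x_{Nadir} − 3x_{Pike}) − 49x_{Nadir}.
∂π/∂x_{Nadir} = 98 − 8x_{Nadir} − 3x_{Pike} = 0 ⇒ x_{Nadir} = 12.25 − 0.375x_{Pike}.
The reaction-function slope is −0.375, so a 48-unit rise in x_{Pike} moves x_{Nadir} by −0.375 × 48 = −18. Nadir's best response falls — the actions are strategic substitutes.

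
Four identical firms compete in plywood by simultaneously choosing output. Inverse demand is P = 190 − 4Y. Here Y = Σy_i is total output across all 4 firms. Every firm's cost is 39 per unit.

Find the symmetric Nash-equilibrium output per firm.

7.55

A representative firm's profit is π_i = y_i(190 − 4Y) − 39y_i, with Y = y_i + Σ_{j≠i} y_j.
First-order condition: 151 − 8y_i − 4Σ_{j≠i} y_j = 0.
In a symmetric equilibrium every firm chooses the same y, so Σ_{j≠i} y_j = 3y. The condition becomes 151 − 20y = 0, giving y = 151/20 = 7.55.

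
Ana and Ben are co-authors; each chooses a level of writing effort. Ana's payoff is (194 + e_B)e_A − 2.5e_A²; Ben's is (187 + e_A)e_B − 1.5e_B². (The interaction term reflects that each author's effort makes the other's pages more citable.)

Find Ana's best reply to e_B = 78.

Expanding Ana's payoff: 194e_A + e_Be_A − 2.5e_A².
∂π/∂e_A = 194 + e_B − 5e_A = 0, so e_A = 38.8 + 0.2e_B.
At e_B = 78: e_A = 38.8 + 0.2·78 = 54.4.

54.4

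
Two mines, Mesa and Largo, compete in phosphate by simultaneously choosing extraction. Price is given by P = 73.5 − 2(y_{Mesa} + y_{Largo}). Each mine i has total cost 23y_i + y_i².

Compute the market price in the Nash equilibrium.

Mine Mesa's profit: π = y_{Mesa}(73.5 − 2(y_{Mesa} + y_{Largo})) − 23y_{Mesa} − y_{Mesa}².
∂π/∂y_{Mesa} = 50.5 − 6y_{Mesa} − 2y_{Largo} = 0, so y_{Mesa} = 101/12 − (1/3)y_{Largo}.
The game is symmetric, so in equilibrium y_{Largo} = y_{Mesa}: the reaction function gives (4/3)y_{Mesa} = 101/12, hence y_{Mesa} = 6.3125.
Equilibrium price: P = 73.5 − 2·12.625 = 48.25.

48.25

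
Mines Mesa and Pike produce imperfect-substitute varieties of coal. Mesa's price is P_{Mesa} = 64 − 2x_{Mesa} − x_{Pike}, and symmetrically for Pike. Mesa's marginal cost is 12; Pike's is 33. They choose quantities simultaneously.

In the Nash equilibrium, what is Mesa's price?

Mine Mesa's profit: π = x_{Mesa}(64 − 2x_{Mesa} − x_{Pike}) − 12x_{Mesa}.
∂π/∂x_{Mesa} = 52 − 4x_{Mesa} − x_{Pike} = 0 ⇒ x_{Mesa} = 13 − 0.25x_{Pike}.
Similarly x_{Pike} = 7.75 − 0.25x_{Mesa}.
Substituting the second reaction function into the first: x_{Mesa} = 13 − 0.25(7.75 − 0.25x_{Mesa}), which gives 0.9375x_{Mesa} = 11.0625 ⇒ x_{Mesa} = 11.8.
Then x_{Pike} = 7.75 − 0.25·11.8 = 4.8.
P_{Mesa} = 64 − 2·11.8 − 4.8 = 35.6.

35.6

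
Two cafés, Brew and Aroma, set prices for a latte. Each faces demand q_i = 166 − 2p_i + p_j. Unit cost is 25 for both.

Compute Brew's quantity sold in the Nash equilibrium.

Brew's profit: π = (p_{Brew} − 25)(166 − 2p_{Brew} + p_{Aroma}).
∂π/∂p_{Brew} = 216 − 4p_{Brew} + p_{Aroma} = 0 ⇒ p_{Brew} = 54 + 0.25p_{Aroma}.
The game is symmetric, so in equilibrium p_{Aroma} = p_{Brew}: the reaction function gives 0.75p_{Brew} = 54, hence p_{Brew} = 72.
q_{Brew} = 166 − 2·72 + 72 = 94.

94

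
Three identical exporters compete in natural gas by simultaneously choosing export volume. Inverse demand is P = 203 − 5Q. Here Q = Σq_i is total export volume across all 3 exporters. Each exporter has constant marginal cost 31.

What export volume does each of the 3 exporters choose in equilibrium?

A representative exporter's profit is π_i = q_i(203 − 5Q) − 31q_i, with Q = q_i + Σ_{j≠i} q_j.
First-order condition: 172 − 10q_i − 5Σ_{j≠i} q_j = 0.
In a symmetric equilibrium every exporter chooses the same q, so Σ_{j≠i} q_j = 2q. The condition becomes 172 − 20q = 0, giving q = 172/20 = 8.6.

8.6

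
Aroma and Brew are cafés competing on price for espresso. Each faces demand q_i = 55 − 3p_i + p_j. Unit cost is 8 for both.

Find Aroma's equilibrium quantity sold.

23.4

Aroma's profit: π = (p_{Aroma} − 8)(55 − 3p_{Aroma} + p_{Brew}).
∂π/∂p_{Aroma} = 79 − 6p_{Aroma} + p_{Brew} = 0 ⇒ p_{Aroma} = 79/6 + (1/6)p_{Brew}.
The game is symmetric, so in equilibrium p_{Brew} = p_{Aroma}: the reaction function gives (5/6)p_{Aroma} = 79/6, hence p_{Aroma} = 15.8.
q_{Aroma} = 55 − 3·15.8 + 15.8 = 23.4.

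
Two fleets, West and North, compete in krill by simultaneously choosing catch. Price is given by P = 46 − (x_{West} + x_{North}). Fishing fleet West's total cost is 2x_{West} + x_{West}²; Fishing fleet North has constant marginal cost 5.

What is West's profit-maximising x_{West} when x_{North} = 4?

10

Fishing fleet West's profit: π = x_{West}(46 − (x_{West} + x_{North})) − 2x_{West} − x_{West}².
∂π/∂x_{West} = 44 − 4x_{West} − x_{North} = 0, so x_{West} = 11 − 0.25x_{North}.
At x_{North} = 4: x_{West} = 11 − 0.25·4 = 10.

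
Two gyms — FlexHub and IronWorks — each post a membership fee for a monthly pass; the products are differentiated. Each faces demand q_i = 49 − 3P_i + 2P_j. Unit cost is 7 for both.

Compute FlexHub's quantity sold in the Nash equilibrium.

31.5

FlexHub's profit: π = (P_{FlexHub} − 7)(49 − 3P_{FlexHub} + 2P_{IronWorks}).
∂π/∂P_{FlexHub} = 70 − 6P_{FlexHub} + 2P_{IronWorks} = 0 ⇒ P_{FlexHub} = 35/3 + (1/3)P_{IronWorks}.
Setting P_{FlexHub} = P_{IronWorks} in the reaction function: P_{FlexHub} = 35/3 + (1/3)P_{FlexHub}, so P_{FlexHub} = (35/3) / (2/3) = 17.5.
q_{FlexHub} = 49 − 3·17.5 + 2·17.5 = 31.5.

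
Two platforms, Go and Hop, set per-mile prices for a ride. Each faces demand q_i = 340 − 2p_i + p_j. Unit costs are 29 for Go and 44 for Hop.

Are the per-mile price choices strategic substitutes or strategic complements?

strategic complements

Go's profit: π = (p_{Go} − 29)(340 − 2p_{Go} + p_{Hop}).
∂π/∂p_{Go} = 398 − 4p_{Go} + p_{Hop} = 0 ⇒ p_{Go} = 99.5 + 0.25p_{Hop}.
The best-response slope dp_{Go}/dp_{Hop} = 0.25 > 0: the reaction function is upward-sloping, so the choices are strategic complements.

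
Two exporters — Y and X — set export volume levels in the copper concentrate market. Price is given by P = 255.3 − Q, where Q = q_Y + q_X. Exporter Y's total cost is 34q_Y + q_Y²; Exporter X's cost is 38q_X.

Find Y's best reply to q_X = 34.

46.825

Exporter Y's profit: π = q_Y(255.3 − (q_Y + q_X)) − 34q_Y − q_Y².
∂π/∂q_Y = 221.3 − 4q_Y − q_X = 0, so q_Y = 55.325 − 0.25q_X.
At q_X = 34: q_Y = 55.325 − 0.25·34 = 46.825.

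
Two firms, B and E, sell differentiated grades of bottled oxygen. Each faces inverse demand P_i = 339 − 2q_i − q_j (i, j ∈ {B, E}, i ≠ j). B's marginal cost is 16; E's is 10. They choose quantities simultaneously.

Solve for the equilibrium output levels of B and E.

64.2, 66.2

Firm B's profit: π = q_B(339 − 2q_B − q_E) − 16q_B.
∂π/∂q_B = 323 − 4q_B − q_E = 0 ⇒ q_B = 80.75 − 0.25q_E.
Similarly q_E = 82.25 − 0.25q_B.
Substituting the second reaction function into the first: q_B = 80.75 − 0.25(82.25 − 0.25q_B), which gives 0.9375q_B = 60.1875 ⇒ q_B = 64.2.
Then q_E = 82.25 − 0.25·64.2 = 66.2.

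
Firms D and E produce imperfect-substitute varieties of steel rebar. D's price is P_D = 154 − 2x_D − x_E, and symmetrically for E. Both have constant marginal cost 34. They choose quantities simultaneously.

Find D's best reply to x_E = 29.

Firm D's profit: π = x_D(154 − 2x_D − x_E) − 34x_D.
∂π/∂x_D = 120 − 4x_D − x_E = 0 ⇒ x_D = 30 − 0.25x_E.
At x_E = 29: x_D = 30 − 0.25·29 = 22.75.

22.75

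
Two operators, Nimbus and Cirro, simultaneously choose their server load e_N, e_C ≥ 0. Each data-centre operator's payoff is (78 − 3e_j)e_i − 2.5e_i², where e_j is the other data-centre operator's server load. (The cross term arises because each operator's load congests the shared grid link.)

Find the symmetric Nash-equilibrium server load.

Nimbus's payoff is (78 − 3e_C)e_N − 2.5e_N².
∂π/∂e_N = 78 − 3e_C − 5e_N = 0, so e_N = 15.6 − 0.6e_C.
Setting e_N = e_C in the reaction function: e_N = 15.6 − 0.6e_N, so e_N = 15.6 / 1.6 = 9.75.

9.75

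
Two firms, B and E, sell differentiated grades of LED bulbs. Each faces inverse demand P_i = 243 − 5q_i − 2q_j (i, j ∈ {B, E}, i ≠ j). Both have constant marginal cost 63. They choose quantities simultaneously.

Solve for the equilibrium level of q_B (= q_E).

Firm B's profit: π = q_B(243 − 5q_B − 2q_E) − 63q_B.
∂π/∂q_B = 180 − 10q_B − 2q_E = 0 ⇒ q_B = 18 − 0.2q_E.
Setting q_B = q_E in the reaction function: q_B = 18 − 0.2q_B, so q_B = 18 / 1.2 = 15.

15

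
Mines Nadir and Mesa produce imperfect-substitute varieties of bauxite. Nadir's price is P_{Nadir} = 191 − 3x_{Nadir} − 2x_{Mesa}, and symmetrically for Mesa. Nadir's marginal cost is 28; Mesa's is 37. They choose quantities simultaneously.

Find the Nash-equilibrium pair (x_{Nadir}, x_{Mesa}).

20.9375, 18.6875

Mine Nadir's profit: π = x_{Nadir}(191 − 3x_{Nadir} − 2x_{Mesa}) − 28x_{Nadir}.
∂π/∂x_{Nadir} = 163 − 6x_{Nadir} − 2x_{Mesa} = 0 ⇒ x_{Nadir} = 163/6 − (1/3)x_{Mesa}.
Similarly x_{Mesa} = 77/3 − (1/3)x_{Nadir}.
Plugging x_{Mesa} into Nadir's best response: x_{Nadir} = 163/6 − (1/3)(77/3 − (1/3)x_{Nadir}) ⇒ (8/9)x_{Nadir} = 335/18, so x_{Nadir} = 20.9375.
Then x_{Mesa} = 77/3 − (1/3)·20.9375 = 18.6875.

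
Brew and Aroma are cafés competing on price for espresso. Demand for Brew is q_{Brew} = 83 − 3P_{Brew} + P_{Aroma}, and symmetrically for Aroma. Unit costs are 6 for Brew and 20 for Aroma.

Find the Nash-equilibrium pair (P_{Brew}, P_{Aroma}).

Brew's profit: π = (P_{Brew} − 6)(83 − 3P_{Brew} + P_{Aroma}).
∂π/∂P_{Brew} = 101 − 6P_{Brew} + P_{Aroma} = 0 ⇒ P_{Brew} = 101/6 + (1/6)P_{Aroma}.
Similarly P_{Aroma} = 143/6 + (1/6)P_{Brew}.
Solving the two reaction functions simultaneously: (1 − (1/6)(1/6))P_{Brew} = 101/6 + (1/6)·(143/6), so (35/36)P_{Brew} = 749/36 and P_{Brew} = 21.4.
Then P_{Aroma} = 143/6 + (1/6)·21.4 = 27.4.

21.4, 27.4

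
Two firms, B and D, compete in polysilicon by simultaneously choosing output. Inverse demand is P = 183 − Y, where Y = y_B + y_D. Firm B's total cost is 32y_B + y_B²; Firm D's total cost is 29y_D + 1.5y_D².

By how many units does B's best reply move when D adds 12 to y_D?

-3

Firm B's profit: π = y_B(183 − (y_B + y_D)) − 32y_B − y_B².
∂π/∂y_B = 151 − 4y_B − y_D = 0, so y_B = 37.75 − 0.25y_D.
The reaction-function slope is −0.25, so a 12-unit rise in y_D moves y_B by −0.25 × 12 = −3. B's best response falls — the actions are strategic substitutes.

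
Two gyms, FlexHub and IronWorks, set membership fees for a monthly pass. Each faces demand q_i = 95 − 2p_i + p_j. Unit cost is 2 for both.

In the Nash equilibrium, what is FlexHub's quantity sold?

62

FlexHub's profit: π = (p_{FlexHub} − 2)(95 − 2p_{FlexHub} + p_{IronWorks}).
∂π/∂p_{FlexHub} = 99 − 4p_{FlexHub} + p_{IronWorks} = 0 ⇒ p_{FlexHub} = 24.75 + 0.25p_{IronWorks}.
Setting p_{FlexHub} = p_{IronWorks} in the reaction function: p_{FlexHub} = 24.75 + 0.25p_{FlexHub}, so p_{FlexHub} = 24.75 / 0.75 = 33.
q_{FlexHub} = 95 − 2·33 + 33 = 62.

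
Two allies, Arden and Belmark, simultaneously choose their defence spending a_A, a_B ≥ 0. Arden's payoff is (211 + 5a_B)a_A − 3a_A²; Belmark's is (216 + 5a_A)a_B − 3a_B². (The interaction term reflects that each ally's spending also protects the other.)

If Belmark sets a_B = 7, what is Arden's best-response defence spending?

Expanding Arden's payoff: 211a_A + 5a_Ba_A − 3a_A².
∂π/∂a_A = 211 + 5a_B − 6a_A = 0, so a_A = 211/6 + (5/6)a_B.
At a_B = 7: a_A = 211/6 + (5/6)·7 = 41.

41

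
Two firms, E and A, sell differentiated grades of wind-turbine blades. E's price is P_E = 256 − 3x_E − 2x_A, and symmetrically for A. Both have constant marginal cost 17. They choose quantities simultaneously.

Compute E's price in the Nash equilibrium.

106.625

Firm E's profit: π = x_E(256 − 3x_E − 2x_A) − 17x_E.
∂π/∂x_E = 239 − 6x_E − 2x_A = 0 ⇒ x_E = 239/6 − (1/3)x_A.
By symmetry x_A = x_E; substituting into the reaction function, (4/3)x_E = 239/6 and x_E = 29.875.
P_E = 256 − 3·29.875 − 2·29.875 = 106.625.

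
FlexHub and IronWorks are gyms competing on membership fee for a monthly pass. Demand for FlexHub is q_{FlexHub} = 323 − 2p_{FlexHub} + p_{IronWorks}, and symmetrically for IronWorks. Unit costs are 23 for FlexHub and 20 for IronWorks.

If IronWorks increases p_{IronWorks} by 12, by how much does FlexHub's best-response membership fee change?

3

FlexHub's profit: π = (p_{FlexHub} − 23)(323 − 2p_{FlexHub} + p_{IronWorks}).
∂π/∂p_{FlexHub} = 369 − 4p_{FlexHub} + p_{IronWorks} = 0 ⇒ p_{FlexHub} = 92.25 + 0.25p_{IronWorks}.
The reaction-function slope is 0.25, so a 12-unit rise in p_{IronWorks} moves p_{FlexHub} by 0.25 × 12 = 3. FlexHub's best response rises — the actions are strategic complements.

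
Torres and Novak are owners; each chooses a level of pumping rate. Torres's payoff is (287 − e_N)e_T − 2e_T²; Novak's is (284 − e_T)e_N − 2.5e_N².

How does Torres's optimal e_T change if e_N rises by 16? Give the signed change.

Expanding Torres's payoff: 287e_T − e_Ne_T − 2e_T².
∂π/∂e_T = 287 − e_N − 4e_T = 0, so e_T = 71.75 − 0.25e_N.
The reaction-function slope is −0.25, so a 16-unit rise in e_N moves e_T by −0.25 × 16 = −4. Torres's best response falls — the actions are strategic substitutes.

-4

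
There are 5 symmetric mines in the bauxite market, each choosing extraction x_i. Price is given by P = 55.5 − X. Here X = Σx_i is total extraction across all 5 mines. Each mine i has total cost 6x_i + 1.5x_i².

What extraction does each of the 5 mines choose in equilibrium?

A representative mine's profit is π_i = x_i(55.5 − X) − 6x_i − 1.5x_i², with X = x_i + Σ_{j≠i} x_j.
First-order condition: 49.5 − 5x_i − Σ_{j≠i} x_j = 0.
In a symmetric equilibrium every mine chooses the same x, so Σ_{j≠i} x_j = 4x. The condition becomes 49.5 − 9x = 0, giving x = 49.5/9 = 5.5.

5.5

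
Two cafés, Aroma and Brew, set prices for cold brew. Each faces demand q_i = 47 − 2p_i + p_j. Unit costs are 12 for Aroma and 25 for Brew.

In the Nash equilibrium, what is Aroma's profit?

Aroma's profit: π = (p_{Aroma} − 12)(47 − 2p_{Aroma} + p_{Brew}).
∂π/∂p_{Aroma} = 71 − 4p_{Aroma} + p_{Brew} = 0 ⇒ p_{Aroma} = 17.75 + 0.25p_{Brew}.
Similarly p_{Brew} = 24.25 + 0.25p_{Aroma}.
Plugging p_{Brew} into Aroma's best response: p_{Aroma} = 17.75 + 0.25(24.25 + 0.25p_{Aroma}) ⇒ 0.9375p_{Aroma} = 23.8125, so p_{Aroma} = 25.4.
Then p_{Brew} = 24.25 + 0.25·25.4 = 30.6.
q_{Aroma} = 47 − 2·25.4 + 30.6 = 26.8.
Profit = (25.4 − 12)·26.8 = 359.12.

359.12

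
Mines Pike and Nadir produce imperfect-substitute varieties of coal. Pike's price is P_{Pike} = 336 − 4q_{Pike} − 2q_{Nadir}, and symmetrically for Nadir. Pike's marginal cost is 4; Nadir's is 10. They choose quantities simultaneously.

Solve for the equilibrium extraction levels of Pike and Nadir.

Mine Pike's profit: π = q_{Pike}(336 − 4q_{Pike} − 2q_{Nadir}) − 4q_{Pike}.
∂π/∂q_{Pike} = 332 − 8q_{Pike} − 2q_{Nadir} = 0 ⇒ q_{Pike} = 41.5 − 0.25q_{Nadir}.
Similarly q_{Nadir} = 40.75 − 0.25q_{Pike}.
Solving the two reaction functions simultaneously: (1 − (−0.25)(−0.25))q_{Pike} = 41.5 − 0.25·40.75, so 0.9375q_{Pike} = 31.3125 and q_{Pike} = 33.4.
Then q_{Nadir} = 40.75 − 0.25·33.4 = 32.4.

33.4, 32.4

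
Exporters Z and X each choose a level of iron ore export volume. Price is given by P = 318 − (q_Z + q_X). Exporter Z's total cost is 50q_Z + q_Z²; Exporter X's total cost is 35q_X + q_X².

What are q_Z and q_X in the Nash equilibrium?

Exporter Z's profit: π = q_Z(318 − (q_Z + q_X)) − 50q_Z − q_Z².
∂π/∂q_Z = 268 − 4q_Z − q_X = 0, so q_Z = 67 − 0.25q_X.
By the same steps for X: q_X = 70.75 − 0.25q_Z.
Solving the two reaction functions simultaneously: (1 − (−0.25)(−0.25))q_Z = 67 − 0.25·70.75, so 0.9375q_Z = 49.3125 and q_Z = 52.6.
Then q_X = 70.75 − 0.25·52.6 = 57.6.

52.6, 57.6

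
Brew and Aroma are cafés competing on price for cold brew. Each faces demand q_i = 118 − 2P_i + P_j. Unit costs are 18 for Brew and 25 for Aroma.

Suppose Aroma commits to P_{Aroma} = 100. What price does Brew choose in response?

Brew's profit: π = (P_{Brew} − 18)(118 − 2P_{Brew} + P_{Aroma}).
∂π/∂P_{Brew} = 154 − 4P_{Brew} + P_{Aroma} = 0 ⇒ P_{Brew} = 38.5 + 0.25P_{Aroma}.
At P_{Aroma} = 100: P_{Brew} = 38.5 + 0.25·100 = 63.5.

63.5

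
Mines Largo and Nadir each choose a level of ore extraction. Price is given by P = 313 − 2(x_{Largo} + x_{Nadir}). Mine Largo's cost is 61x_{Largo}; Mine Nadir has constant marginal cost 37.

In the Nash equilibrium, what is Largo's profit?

Mine Largo's profit: π = x_{Largo}(313 − 2(x_{Largo} + x_{Nadir})) − 61x_{Largo}.
∂π/∂x_{Largo} = 252 − 4x_{Largo} − 2x_{Nadir} = 0, so x_{Largo} = 63 − 0.5x_{Nadir}.
By the same steps for Nadir: x_{Nadir} = 69 − 0.5x_{Largo}.
Solving the two reaction functions simultaneously: (1 − (−0.5)(−0.5))x_{Largo} = 63 − 0.5·69, so 0.75x_{Largo} = 28.5 and x_{Largo} = 38.
Then x_{Nadir} = 69 − 0.5·38 = 50.
Price P = 313 − 2·88 = 137.
Largo's profit: (137 − 61)·38 = 2888.

2888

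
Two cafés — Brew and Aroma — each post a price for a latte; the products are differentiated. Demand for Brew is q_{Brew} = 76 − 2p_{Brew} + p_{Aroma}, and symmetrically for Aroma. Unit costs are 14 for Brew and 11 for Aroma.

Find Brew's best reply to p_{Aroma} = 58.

Brew's profit: π = (p_{Brew} − 14)(76 − 2p_{Brew} + p_{Aroma}).
∂π/∂p_{Brew} = 104 − 4p_{Brew} + p_{Aroma} = 0 ⇒ p_{Brew} = 26 + 0.25p_{Aroma}.
At p_{Aroma} = 58: p_{Brew} = 26 + 0.25·58 = 40.5.

40.5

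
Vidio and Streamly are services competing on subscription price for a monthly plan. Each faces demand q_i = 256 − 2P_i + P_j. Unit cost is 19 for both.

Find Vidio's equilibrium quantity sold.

Vidio's profit: π = (P_{Vidio} − 19)(256 − 2P_{Vidio} + P_{Streamly}).
∂π/∂P_{Vidio} = 294 − 4P_{Vidio} + P_{Streamly} = 0 ⇒ P_{Vidio} = 73.5 + 0.25P_{Streamly}.
Setting P_{Vidio} = P_{Streamly} in the reaction function: P_{Vidio} = 73.5 + 0.25P_{Vidio}, so P_{Vidio} = 73.5 / 0.75 = 98.
q_{Vidio} = 256 − 2·98 + 98 = 158.

158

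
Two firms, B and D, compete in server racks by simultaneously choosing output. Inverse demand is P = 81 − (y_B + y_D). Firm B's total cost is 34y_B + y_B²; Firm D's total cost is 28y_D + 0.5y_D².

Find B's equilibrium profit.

128

Firm B's profit: π = y_B(81 − (y_B + y_D)) − 34y_B − y_B².
∂π/∂y_B = 47 − 4y_B − y_D = 0, so y_B = 11.75 − 0.25y_D.
For D: ∂π/∂y_D = 53 − 3y_D − y_B = 0 ⇒ y_D = 53/3 − (1/3)y_B.
Plugging y_D into B's best response: y_B = 11.75 − 0.25(53/3 − (1/3)y_B) ⇒ (11/12)y_B = 22/3, so y_B = 8.
Then y_D = 53/3 − (1/3)·8 = 15.
Price P = 81 − 23 = 58.
B's profit: (58 − 34)·8 − (8)² = 128.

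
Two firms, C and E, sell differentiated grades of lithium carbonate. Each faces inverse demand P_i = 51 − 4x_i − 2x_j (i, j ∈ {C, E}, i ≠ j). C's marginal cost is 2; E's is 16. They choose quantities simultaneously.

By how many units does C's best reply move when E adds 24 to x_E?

Firm C's profit: π = x_C(51 − 4x_C − 2x_E) − 2x_C.
∂π/∂x_C = 49 − 8x_C − 2x_E = 0 ⇒ x_C = 6.125 − 0.25x_E.
The reaction-function slope is −0.25, so a 24-unit rise in x_E moves x_C by −0.25 × 24 = −6. C's best response falls — the actions are strategic substitutes.

-6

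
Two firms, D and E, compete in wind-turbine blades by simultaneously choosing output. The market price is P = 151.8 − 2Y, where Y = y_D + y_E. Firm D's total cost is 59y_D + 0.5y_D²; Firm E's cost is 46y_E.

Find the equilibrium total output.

Firm D's profit: π = y_D(151.8 − 2(y_D + y_E)) − 59y_D − 0.5y_D².
∂π/∂y_D = 92.8 − 5y_D − 2y_E = 0, so y_D = 18.56 − 0.4y_E.
For E: ∂π/∂y_E = 105.8 − 4y_E − 2y_D = 0 ⇒ y_E = 26.45 − 0.5y_D.
Plugging y_E into D's best response: y_D = 18.56 − 0.4(26.45 − 0.5y_D) ⇒ 0.8y_D = 7.98, so y_D = 9.975.
Then y_E = 26.45 − 0.5·9.975 = 21.4625.
Total output: 9.975 + 21.4625 = 31.4375.

31.4375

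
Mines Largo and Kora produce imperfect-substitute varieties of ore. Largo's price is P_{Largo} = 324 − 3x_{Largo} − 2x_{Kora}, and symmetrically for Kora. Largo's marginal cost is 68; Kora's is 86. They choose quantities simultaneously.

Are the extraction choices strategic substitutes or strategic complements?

Mine Largo's profit: π = x_{Largo}(324 − 3x_{Largo} − 2x_{Kora}) − 68x_{Largo}.
∂π/∂x_{Largo} = 256 − 6x_{Largo} − 2x_{Kora} = 0 ⇒ x_{Largo} = 128/3 − (1/3)x_{Kora}.
The best-response slope dx_{Largo}/dx_{Kora} = −1/3 < 0: the reaction function is downward-sloping, so the choices are strategic substitutes.

strategic substitutes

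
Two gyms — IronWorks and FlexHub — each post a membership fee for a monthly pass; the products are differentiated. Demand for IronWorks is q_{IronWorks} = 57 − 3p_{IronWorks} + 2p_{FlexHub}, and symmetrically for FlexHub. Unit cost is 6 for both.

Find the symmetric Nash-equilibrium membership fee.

IronWorks's profit: π = (p_{IronWorks} − 6)(57 − 3p_{IronWorks} + 2p_{FlexHub}).
∂π/∂p_{IronWorks} = 75 − 6p_{IronWorks} + 2p_{FlexHub} = 0 ⇒ p_{IronWorks} = 12.5 + (1/3)p_{FlexHub}.
By symmetry p_{FlexHub} = p_{IronWorks}; substituting into the reaction function, (2/3)p_{IronWorks} = 12.5 and p_{IronWorks} = 18.75.

18.75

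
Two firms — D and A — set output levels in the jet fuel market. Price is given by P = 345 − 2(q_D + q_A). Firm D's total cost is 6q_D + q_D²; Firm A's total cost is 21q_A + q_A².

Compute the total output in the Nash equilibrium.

82.875

Firm D's profit: π = q_D(345 − 2(q_D + q_A)) − 6q_D − q_D².
∂π/∂q_D = 339 − 6q_D − 2q_A = 0, so q_D = 56.5 − (1/3)q_A.
By the same steps for A: q_A = 54 − (1/3)q_D.
Plugging q_A into D's best response: q_D = 56.5 − (1/3)(54 − (1/3)q_D) ⇒ (8/9)q_D = 38.5, so q_D = 43.3125.
Then q_A = 54 − (1/3)·43.3125 = 39.5625.
Total output: 43.3125 + 39.5625 = 82.875.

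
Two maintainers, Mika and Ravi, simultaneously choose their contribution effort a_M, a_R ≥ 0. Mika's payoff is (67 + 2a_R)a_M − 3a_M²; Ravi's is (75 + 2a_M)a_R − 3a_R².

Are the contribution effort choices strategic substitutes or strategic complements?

Expanding Mika's payoff: 67a_M + 2a_Ra_M − 3a_M².
∂π/∂a_M = 67 + 2a_R − 6a_M = 0, so a_M = 67/6 + (1/3)a_R.
The best-response slope da_M/da_R = 1/3 > 0: the reaction function is upward-sloping, so the choices are strategic complements.

strategic complements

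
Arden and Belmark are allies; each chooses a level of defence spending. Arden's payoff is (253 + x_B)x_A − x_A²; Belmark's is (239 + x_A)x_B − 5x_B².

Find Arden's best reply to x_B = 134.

Expanding Arden's payoff: 253x_A + x_Bx_A − x_A².
∂π/∂x_A = 253 + x_B − 2x_A = 0, so x_A = 126.5 + 0.5x_B.
At x_B = 134: x_A = 126.5 + 0.5·134 = 193.5.

193.5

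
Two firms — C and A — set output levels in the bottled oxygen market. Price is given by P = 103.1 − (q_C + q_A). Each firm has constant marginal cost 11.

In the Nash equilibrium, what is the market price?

41.7

Firm C's profit: π = q_C(103.1 − (q_C + q_A)) − 11q_C.
∂π/∂q_C = 92.1 − 2q_C − q_A = 0, so q_C = 46.05 − 0.5q_A.
By symmetry q_A = q_C; substituting into the reaction function, 1.5q_C = 46.05 and q_C = 30.7.
Equilibrium price: P = 103.1 − 61.4 = 41.7.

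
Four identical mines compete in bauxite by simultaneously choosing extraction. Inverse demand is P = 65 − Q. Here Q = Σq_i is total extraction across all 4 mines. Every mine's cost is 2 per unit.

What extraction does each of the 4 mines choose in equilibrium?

A representative mine's profit is π_i = q_i(65 − Q) − 2q_i, with Q = q_i + Σ_{j≠i} q_j.
First-order condition: 63 − 2q_i − Σ_{j≠i} q_j = 0.
In a symmetric equilibrium every mine chooses the same q, so Σ_{j≠i} q_j = 3q. The condition becomes 63 − 5q = 0, giving q = 63/5 = 12.6.

12.6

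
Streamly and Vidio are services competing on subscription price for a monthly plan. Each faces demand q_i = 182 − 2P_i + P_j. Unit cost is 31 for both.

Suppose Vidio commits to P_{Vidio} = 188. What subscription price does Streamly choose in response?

Streamly's profit: π = (P_{Streamly} − 31)(182 − 2P_{Streamly} + P_{Vidio}).
∂π/∂P_{Streamly} = 244 − 4P_{Streamly} + P_{Vidio} = 0 ⇒ P_{Streamly} = 61 + 0.25P_{Vidio}.
At P_{Vidio} = 188: P_{Streamly} = 61 + 0.25·188 = 108.

108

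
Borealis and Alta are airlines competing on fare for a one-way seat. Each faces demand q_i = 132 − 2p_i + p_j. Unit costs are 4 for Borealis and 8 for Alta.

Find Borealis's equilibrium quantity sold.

Borealis's profit: π = (p_{Borealis} − 4)(132 − 2p_{Borealis} + p_{Alta}).
∂π/∂p_{Borealis} = 140 − 4p_{Borealis} + p_{Alta} = 0 ⇒ p_{Borealis} = 35 + 0.25p_{Alta}.
Similarly p_{Alta} = 37 + 0.25p_{Borealis}.
Substituting the second reaction function into the first: p_{Borealis} = 35 + 0.25(37 + 0.25p_{Borealis}), which gives 0.9375p_{Borealis} = 44.25 ⇒ p_{Borealis} = 47.2.
Then p_{Alta} = 37 + 0.25·47.2 = 48.8.
q_{Borealis} = 132 − 2·47.2 + 48.8 = 86.4.

86.4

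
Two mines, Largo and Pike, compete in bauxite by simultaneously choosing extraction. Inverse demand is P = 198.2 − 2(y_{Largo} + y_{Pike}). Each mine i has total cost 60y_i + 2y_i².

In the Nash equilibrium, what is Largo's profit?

Mine Largo's profit: π = y_{Largo}(198.2 − 2(y_{Largo} + y_{Pike})) − 60y_{Largo} − 2y_{Largo}².
∂π/∂y_{Largo} = 138.2 − 8y_{Largo} − 2y_{Pike} = 0, so y_{Largo} = 17.275 − 0.25y_{Pike}.
Setting y_{Largo} = y_{Pike} in the reaction function: y_{Largo} = 17.275 − 0.25y_{Largo}, so y_{Largo} = 17.275 / 1.25 = 13.82.
Price P = 198.2 − 2·27.64 = 142.92.
Largo's profit: (142.92 − 60)·13.82 − 2(13.82)² = 763.9696.

763.9696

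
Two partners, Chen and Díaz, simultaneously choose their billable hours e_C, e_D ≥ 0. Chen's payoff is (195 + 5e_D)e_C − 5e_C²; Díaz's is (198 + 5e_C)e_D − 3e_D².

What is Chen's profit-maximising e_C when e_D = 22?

Expanding Chen's payoff: 195e_C + 5e_De_C − 5e_C².
∂π/∂e_C = 195 + 5e_D − 10e_C = 0, so e_C = 19.5 + 0.5e_D.
At e_D = 22: e_C = 19.5 + 0.5·22 = 30.5.

30.5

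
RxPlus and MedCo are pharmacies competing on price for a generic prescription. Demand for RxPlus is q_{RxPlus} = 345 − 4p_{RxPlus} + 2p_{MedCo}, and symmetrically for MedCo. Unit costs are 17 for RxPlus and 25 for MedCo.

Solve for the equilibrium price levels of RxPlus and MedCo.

RxPlus's profit: π = (p_{RxPlus} − 17)(345 − 4p_{RxPlus} + 2p_{MedCo}).
∂π/∂p_{RxPlus} = 413 − 8p_{RxPlus} + 2p_{MedCo} = 0 ⇒ p_{RxPlus} = 51.625 + 0.25p_{MedCo}.
Similarly p_{MedCo} = 55.625 + 0.25p_{RxPlus}.
Solving the two reaction functions simultaneously: (1 − (0.25)(0.25))p_{RxPlus} = 51.625 + 0.25·55.625, so 0.9375p_{RxPlus} = 2097/32 and p_{RxPlus} = 69.9.
Then p_{MedCo} = 55.625 + 0.25·69.9 = 73.1.

69.9, 73.1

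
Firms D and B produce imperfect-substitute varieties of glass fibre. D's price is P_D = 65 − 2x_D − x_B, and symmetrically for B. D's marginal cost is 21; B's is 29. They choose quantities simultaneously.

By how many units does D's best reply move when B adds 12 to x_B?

-3

Firm D's profit: π = x_D(65 − 2x_D − x_B) − 21x_D.
∂π/∂x_D = 44 − 4x_D − x_B = 0 ⇒ x_D = 11 − 0.25x_B.
The reaction-function slope is −0.25, so a 12-unit rise in x_B moves x_D by −0.25 × 12 = −3. D's best response falls — the actions are strategic substitutes.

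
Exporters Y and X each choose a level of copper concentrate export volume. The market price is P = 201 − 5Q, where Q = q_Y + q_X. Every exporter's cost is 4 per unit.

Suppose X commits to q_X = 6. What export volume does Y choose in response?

Exporter Y's profit: π = q_Y(201 − 5(q_Y + q_X)) − 4q_Y.
∂π/∂q_Y = 197 − 10q_Y − 5q_X = 0, so q_Y = 19.7 − 0.5q_X.
At q_X = 6: q_Y = 19.7 − 0.5·6 = 16.7.

16.7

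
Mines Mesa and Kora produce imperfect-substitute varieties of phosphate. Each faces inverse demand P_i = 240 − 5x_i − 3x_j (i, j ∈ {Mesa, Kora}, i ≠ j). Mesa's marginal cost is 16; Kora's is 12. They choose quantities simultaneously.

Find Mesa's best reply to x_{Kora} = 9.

19.7

Mine Mesa's profit: π = x_{Mesa}(240 − 5x_{Mesa} − 3x_{Kora}) − 16x_{Mesa}.
∂π/∂x_{Mesa} = 224 − 10x_{Mesa} − 3x_{Kora} = 0 ⇒ x_{Mesa} = 22.4 − 0.3x_{Kora}.
At x_{Kora} = 9: x_{Mesa} = 22.4 − 0.3·9 = 19.7.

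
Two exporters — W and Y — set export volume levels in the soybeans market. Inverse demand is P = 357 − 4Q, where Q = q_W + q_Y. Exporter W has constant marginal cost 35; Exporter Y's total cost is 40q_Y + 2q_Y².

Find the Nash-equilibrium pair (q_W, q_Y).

32.45, 15.6

Exporter W's profit: π = q_W(357 − 4(q_W + q_Y)) − 35q_W.
∂π/∂q_W = 322 − 8q_W − 4q_Y = 0, so q_W = 40.25 − 0.5q_Y.
For Y: ∂π/∂q_Y = 317 − 12q_Y − 4q_W = 0 ⇒ q_Y = 317/12 − (1/3)q_W.
Substituting the second reaction function into the first: q_W = 40.25 − 0.5(317/12 − (1/3)q_W), which gives (5/6)q_W = 649/24 ⇒ q_W = 32.45.
Then q_Y = 317/12 − (1/3)·32.45 = 15.6.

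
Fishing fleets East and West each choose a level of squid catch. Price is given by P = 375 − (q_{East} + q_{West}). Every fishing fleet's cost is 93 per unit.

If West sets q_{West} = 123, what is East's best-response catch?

Fishing fleet East's profit: π = q_{East}(375 − (q_{East} + q_{West})) − 93q_{East}.
∂π/∂q_{East} = 282 − 2q_{East} − q_{West} = 0, so q_{East} = 141 − 0.5q_{West}.
At q_{West} = 123: q_{East} = 141 − 0.5·123 = 79.5.

79.5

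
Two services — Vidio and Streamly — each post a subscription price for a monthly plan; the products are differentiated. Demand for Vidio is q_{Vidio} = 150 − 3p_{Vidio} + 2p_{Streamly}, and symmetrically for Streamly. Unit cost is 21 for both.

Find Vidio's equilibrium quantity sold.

Vidio's profit: π = (p_{Vidio} − 21)(150 − 3p_{Vidio} + 2p_{Streamly}).
∂π/∂p_{Vidio} = 213 − 6p_{Vidio} + 2p_{Streamly} = 0 ⇒ p_{Vidio} = 35.5 + (1/3)p_{Streamly}.
The game is symmetric, so in equilibrium p_{Streamly} = p_{Vidio}: the reaction function gives (2/3)p_{Vidio} = 35.5, hence p_{Vidio} = 53.25.
q_{Vidio} = 150 − 3·53.25 + 2·53.25 = 96.75.

96.75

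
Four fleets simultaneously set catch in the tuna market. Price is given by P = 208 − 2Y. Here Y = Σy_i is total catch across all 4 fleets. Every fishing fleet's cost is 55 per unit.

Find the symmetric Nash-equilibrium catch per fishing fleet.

A representative fishing fleet's profit is π_i = y_i(208 − 2Y) − 55y_i, with Y = y_i + Σ_{j≠i} y_j.
First-order condition: 153 − 4y_i − 2Σ_{j≠i} y_j = 0.
With identical fishing fleets, set every y_j = y: then 153 − 4y − 6y = 0, i.e. y = 153/10 = 15.3.

15.3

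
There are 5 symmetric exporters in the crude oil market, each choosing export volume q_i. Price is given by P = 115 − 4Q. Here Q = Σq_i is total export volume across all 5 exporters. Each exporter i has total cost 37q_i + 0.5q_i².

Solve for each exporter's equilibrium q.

A representative exporter's profit is π_i = q_i(115 − 4Q) − 37q_i − 0.5q_i², with Q = q_i + Σ_{j≠i} q_j.
First-order condition: 78 − 9q_i − 4Σ_{j≠i} q_j = 0.
With identical exporters, set every q_j = q: then 78 − 9q − 16q = 0, i.e. q = 78/25 = 3.12.

3.12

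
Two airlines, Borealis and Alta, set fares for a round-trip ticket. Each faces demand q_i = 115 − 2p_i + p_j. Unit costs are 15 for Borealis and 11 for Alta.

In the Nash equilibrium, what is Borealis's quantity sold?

Borealis's profit: π = (p_{Borealis} − 15)(115 − 2p_{Borealis} + p_{Alta}).
∂π/∂p_{Borealis} = 145 − 4p_{Borealis} + p_{Alta} = 0 ⇒ p_{Borealis} = 36.25 + 0.25p_{Alta}.
Similarly p_{Alta} = 34.25 + 0.25p_{Borealis}.
Substituting the second reaction function into the first: p_{Borealis} = 36.25 + 0.25(34.25 + 0.25p_{Borealis}), which gives 0.9375p_{Borealis} = 44.8125 ⇒ p_{Borealis} = 47.8.
Then p_{Alta} = 34.25 + 0.25·47.8 = 46.2.
q_{Borealis} = 115 − 2·47.8 + 46.2 = 65.6.

65.6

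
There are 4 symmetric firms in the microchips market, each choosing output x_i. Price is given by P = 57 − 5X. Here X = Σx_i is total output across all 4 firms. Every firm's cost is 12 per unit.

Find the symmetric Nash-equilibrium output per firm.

1.8

A representative firm's profit is π_i = x_i(57 − 5X) − 12x_i, with X = x_i + Σ_{j≠i} x_j.
First-order condition: 45 − 10x_i − 5Σ_{j≠i} x_j = 0.
With identical firms, set every x_j = x: then 45 − 10x − 15x = 0, i.e. x = 45/25 = 1.8.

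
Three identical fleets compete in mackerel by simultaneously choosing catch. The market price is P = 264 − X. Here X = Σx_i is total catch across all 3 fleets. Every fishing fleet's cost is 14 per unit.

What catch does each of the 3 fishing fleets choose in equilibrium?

A representative fishing fleet's profit is π_i = x_i(264 − X) − 14x_i, with X = x_i + Σ_{j≠i} x_j.
First-order condition: 250 − 2x_i − Σ_{j≠i} x_j = 0.
With identical fishing fleets, set every x_j = x: then 250 − 2x − 2x = 0, i.e. x = 250/4 = 62.5.

62.5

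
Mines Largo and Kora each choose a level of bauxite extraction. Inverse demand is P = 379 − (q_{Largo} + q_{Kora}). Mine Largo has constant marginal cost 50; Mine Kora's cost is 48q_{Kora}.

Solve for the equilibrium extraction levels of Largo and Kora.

109, 111

Mine Largo's profit: π = q_{Largo}(379 − (q_{Largo} + q_{Kora})) − 50q_{Largo}.
∂π/∂q_{Largo} = 329 − 2q_{Largo} − q_{Kora} = 0, so q_{Largo} = 164.5 − 0.5q_{Kora}.
By the same steps for Kora: q_{Kora} = 165.5 − 0.5q_{Largo}.
Plugging q_{Kora} into Largo's best response: q_{Largo} = 164.5 − 0.5(165.5 − 0.5q_{Largo}) ⇒ 0.75q_{Largo} = 81.75, so q_{Largo} = 109.
Then q_{Kora} = 165.5 − 0.5·109 = 111.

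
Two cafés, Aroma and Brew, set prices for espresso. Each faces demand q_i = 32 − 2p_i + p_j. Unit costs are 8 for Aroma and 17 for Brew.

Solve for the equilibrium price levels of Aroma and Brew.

Aroma's profit: π = (p_{Aroma} − 8)(32 − 2p_{Aroma} + p_{Brew}).
∂π/∂p_{Aroma} = 48 − 4p_{Aroma} + p_{Brew} = 0 ⇒ p_{Aroma} = 12 + 0.25p_{Brew}.
Similarly p_{Brew} = 16.5 + 0.25p_{Aroma}.
Plugging p_{Brew} into Aroma's best response: p_{Aroma} = 12 + 0.25(16.5 + 0.25p_{Aroma}) ⇒ 0.9375p_{Aroma} = 16.125, so p_{Aroma} = 17.2.
Then p_{Brew} = 16.5 + 0.25·17.2 = 20.8.

17.2, 20.8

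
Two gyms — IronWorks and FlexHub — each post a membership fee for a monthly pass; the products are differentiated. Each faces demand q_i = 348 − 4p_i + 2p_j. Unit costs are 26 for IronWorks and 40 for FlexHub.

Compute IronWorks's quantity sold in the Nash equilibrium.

204.8

IronWorks's profit: π = (p_{IronWorks} − 26)(348 − 4p_{IronWorks} + 2p_{FlexHub}).
∂π/∂p_{IronWorks} = 452 − 8p_{IronWorks} + 2p_{FlexHub} = 0 ⇒ p_{IronWorks} = 56.5 + 0.25p_{FlexHub}.
Similarly p_{FlexHub} = 63.5 + 0.25p_{IronWorks}.
Substituting the second reaction function into the first: p_{IronWorks} = 56.5 + 0.25(63.5 + 0.25p_{IronWorks}), which gives 0.9375p_{IronWorks} = 72.375 ⇒ p_{IronWorks} = 77.2.
Then p_{FlexHub} = 63.5 + 0.25·77.2 = 82.8.
q_{IronWorks} = 348 − 4·77.2 + 2·82.8 = 204.8.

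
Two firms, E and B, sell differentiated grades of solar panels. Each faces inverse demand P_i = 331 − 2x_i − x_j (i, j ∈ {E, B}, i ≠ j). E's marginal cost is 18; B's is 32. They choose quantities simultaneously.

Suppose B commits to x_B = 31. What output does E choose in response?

70.5

Firm E's profit: π = x_E(331 − 2x_E − x_B) − 18x_E.
∂π/∂x_E = 313 − 4x_E − x_B = 0 ⇒ x_E = 78.25 − 0.25x_B.
At x_B = 31: x_E = 78.25 − 0.25·31 = 70.5.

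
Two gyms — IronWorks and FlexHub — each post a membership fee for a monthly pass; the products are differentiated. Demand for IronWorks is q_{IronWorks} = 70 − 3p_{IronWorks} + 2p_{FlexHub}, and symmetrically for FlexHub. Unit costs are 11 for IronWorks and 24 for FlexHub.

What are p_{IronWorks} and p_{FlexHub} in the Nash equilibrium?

IronWorks's profit: π = (p_{IronWorks} − 11)(70 − 3p_{IronWorks} + 2p_{FlexHub}).
∂π/∂p_{IronWorks} = 103 − 6p_{IronWorks} + 2p_{FlexHub} = 0 ⇒ p_{IronWorks} = 103/6 + (1/3)p_{FlexHub}.
Similarly p_{FlexHub} = 71/3 + (1/3)p_{IronWorks}.
Plugging p_{FlexHub} into IronWorks's best response: p_{IronWorks} = 103/6 + (1/3)(71/3 + (1/3)p_{IronWorks}) ⇒ (8/9)p_{IronWorks} = 451/18, so p_{IronWorks} = 28.1875.
Then p_{FlexHub} = 71/3 + (1/3)·28.1875 = 33.0625.

28.1875, 33.0625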